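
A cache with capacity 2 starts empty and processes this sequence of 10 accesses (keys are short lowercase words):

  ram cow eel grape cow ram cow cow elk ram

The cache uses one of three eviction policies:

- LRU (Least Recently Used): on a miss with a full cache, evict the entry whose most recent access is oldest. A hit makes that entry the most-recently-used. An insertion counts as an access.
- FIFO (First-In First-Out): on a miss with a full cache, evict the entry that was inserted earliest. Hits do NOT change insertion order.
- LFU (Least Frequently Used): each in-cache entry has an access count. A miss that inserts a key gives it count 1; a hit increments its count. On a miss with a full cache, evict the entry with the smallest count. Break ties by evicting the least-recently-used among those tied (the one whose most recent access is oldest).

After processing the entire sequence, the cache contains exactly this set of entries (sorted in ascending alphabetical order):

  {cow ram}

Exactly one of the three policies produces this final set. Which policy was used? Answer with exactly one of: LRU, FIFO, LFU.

Answer: LFU

Derivation:
Simulating under each policy and comparing final sets:
  LRU: final set = {elk ram} -> differs
  FIFO: final set = {elk ram} -> differs
  LFU: final set = {cow ram} -> MATCHES target
Only LFU produces the target set.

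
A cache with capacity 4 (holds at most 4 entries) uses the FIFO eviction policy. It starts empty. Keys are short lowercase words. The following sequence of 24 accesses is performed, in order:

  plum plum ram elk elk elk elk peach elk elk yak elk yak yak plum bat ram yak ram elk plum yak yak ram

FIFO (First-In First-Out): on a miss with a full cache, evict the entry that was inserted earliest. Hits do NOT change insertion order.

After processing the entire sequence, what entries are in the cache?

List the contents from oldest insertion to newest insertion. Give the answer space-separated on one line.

Answer: bat ram elk yak

Derivation:
FIFO simulation (capacity=4):
  1. access plum: MISS. Cache (old->new): [plum]
  2. access plum: HIT. Cache (old->new): [plum]
  3. access ram: MISS. Cache (old->new): [plum ram]
  4. access elk: MISS. Cache (old->new): [plum ram elk]
  5. access elk: HIT. Cache (old->new): [plum ram elk]
  6. access elk: HIT. Cache (old->new): [plum ram elk]
  7. access elk: HIT. Cache (old->new): [plum ram elk]
  8. access peach: MISS. Cache (old->new): [plum ram elk peach]
  9. access elk: HIT. Cache (old->new): [plum ram elk peach]
  10. access elk: HIT. Cache (old->new): [plum ram elk peach]
  11. access yak: MISS, evict plum. Cache (old->new): [ram elk peach yak]
  12. access elk: HIT. Cache (old->new): [ram elk peach yak]
  13. access yak: HIT. Cache (old->new): [ram elk peach yak]
  14. access yak: HIT. Cache (old->new): [ram elk peach yak]
  15. access plum: MISS, evict ram. Cache (old->new): [elk peach yak plum]
  16. access bat: MISS, evict elk. Cache (old->new): [peach yak plum bat]
  17. access ram: MISS, evict peach. Cache (old->new): [yak plum bat ram]
  18. access yak: HIT. Cache (old->new): [yak plum bat ram]
  19. access ram: HIT. Cache (old->new): [yak plum bat ram]
  20. access elk: MISS, evict yak. Cache (old->new): [plum bat ram elk]
  21. access plum: HIT. Cache (old->new): [plum bat ram elk]
  22. access yak: MISS, evict plum. Cache (old->new): [bat ram elk yak]
  23. access yak: HIT. Cache (old->new): [bat ram elk yak]
  24. access ram: HIT. Cache (old->new): [bat ram elk yak]
Total: 14 hits, 10 misses, 6 evictions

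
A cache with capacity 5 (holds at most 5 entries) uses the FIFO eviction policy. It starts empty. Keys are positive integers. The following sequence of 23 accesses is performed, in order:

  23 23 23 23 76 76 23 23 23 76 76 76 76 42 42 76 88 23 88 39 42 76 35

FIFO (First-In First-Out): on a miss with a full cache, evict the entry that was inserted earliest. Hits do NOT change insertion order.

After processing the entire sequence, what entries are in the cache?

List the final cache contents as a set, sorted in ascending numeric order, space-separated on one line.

FIFO simulation (capacity=5):
  1. access 23: MISS. Cache (old->new): [23]
  2. access 23: HIT. Cache (old->new): [23]
  3. access 23: HIT. Cache (old->new): [23]
  4. access 23: HIT. Cache (old->new): [23]
  5. access 76: MISS. Cache (old->new): [23 76]
  6. access 76: HIT. Cache (old->new): [23 76]
  7. access 23: HIT. Cache (old->new): [23 76]
  8. access 23: HIT. Cache (old->new): [23 76]
  9. access 23: HIT. Cache (old->new): [23 76]
  10. access 76: HIT. Cache (old->new): [23 76]
  11. access 76: HIT. Cache (old->new): [23 76]
  12. access 76: HIT. Cache (old->new): [23 76]
  13. access 76: HIT. Cache (old->new): [23 76]
  14. access 42: MISS. Cache (old->new): [23 76 42]
  15. access 42: HIT. Cache (old->new): [23 76 42]
  16. access 76: HIT. Cache (old->new): [23 76 42]
  17. access 88: MISS. Cache (old->new): [23 76 42 88]
  18. access 23: HIT. Cache (old->new): [23 76 42 88]
  19. access 88: HIT. Cache (old->new): [23 76 42 88]
  20. access 39: MISS. Cache (old->new): [23 76 42 88 39]
  21. access 42: HIT. Cache (old->new): [23 76 42 88 39]
  22. access 76: HIT. Cache (old->new): [23 76 42 88 39]
  23. access 35: MISS, evict 23. Cache (old->new): [76 42 88 39 35]
Total: 17 hits, 6 misses, 1 evictions

Answer: 35 39 42 76 88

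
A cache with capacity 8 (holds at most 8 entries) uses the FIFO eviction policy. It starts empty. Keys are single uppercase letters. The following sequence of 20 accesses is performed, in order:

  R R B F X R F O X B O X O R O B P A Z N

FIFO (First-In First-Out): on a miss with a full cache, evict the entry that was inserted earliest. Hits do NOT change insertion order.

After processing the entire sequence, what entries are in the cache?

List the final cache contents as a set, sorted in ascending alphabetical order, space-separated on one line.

Answer: A B F N O P X Z

Derivation:
FIFO simulation (capacity=8):
  1. access R: MISS. Cache (old->new): [R]
  2. access R: HIT. Cache (old->new): [R]
  3. access B: MISS. Cache (old->new): [R B]
  4. access F: MISS. Cache (old->new): [R B F]
  5. access X: MISS. Cache (old->new): [R B F X]
  6. access R: HIT. Cache (old->new): [R B F X]
  7. access F: HIT. Cache (old->new): [R B F X]
  8. access O: MISS. Cache (old->new): [R B F X O]
  9. access X: HIT. Cache (old->new): [R B F X O]
  10. access B: HIT. Cache (old->new): [R B F X O]
  11. access O: HIT. Cache (old->new): [R B F X O]
  12. access X: HIT. Cache (old->new): [R B F X O]
  13. access O: HIT. Cache (old->new): [R B F X O]
  14. access R: HIT. Cache (old->new): [R B F X O]
  15. access O: HIT. Cache (old->new): [R B F X O]
  16. access B: HIT. Cache (old->new): [R B F X O]
  17. access P: MISS. Cache (old->new): [R B F X O P]
  18. access A: MISS. Cache (old->new): [R B F X O P A]
  19. access Z: MISS. Cache (old->new): [R B F X O P A Z]
  20. access N: MISS, evict R. Cache (old->new): [B F X O P A Z N]
Total: 11 hits, 9 misses, 1 evictions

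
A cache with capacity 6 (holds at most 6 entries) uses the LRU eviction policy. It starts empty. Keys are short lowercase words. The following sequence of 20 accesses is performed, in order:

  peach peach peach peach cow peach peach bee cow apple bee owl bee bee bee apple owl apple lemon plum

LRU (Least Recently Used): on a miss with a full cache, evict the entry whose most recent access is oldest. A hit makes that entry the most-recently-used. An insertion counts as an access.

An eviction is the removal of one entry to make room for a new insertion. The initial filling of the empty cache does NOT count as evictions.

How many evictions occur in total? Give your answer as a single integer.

Answer: 1

Derivation:
LRU simulation (capacity=6):
  1. access peach: MISS. Cache (LRU->MRU): [peach]
  2. access peach: HIT. Cache (LRU->MRU): [peach]
  3. access peach: HIT. Cache (LRU->MRU): [peach]
  4. access peach: HIT. Cache (LRU->MRU): [peach]
  5. access cow: MISS. Cache (LRU->MRU): [peach cow]
  6. access peach: HIT. Cache (LRU->MRU): [cow peach]
  7. access peach: HIT. Cache (LRU->MRU): [cow peach]
  8. access bee: MISS. Cache (LRU->MRU): [cow peach bee]
  9. access cow: HIT. Cache (LRU->MRU): [peach bee cow]
  10. access apple: MISS. Cache (LRU->MRU): [peach bee cow apple]
  11. access bee: HIT. Cache (LRU->MRU): [peach cow apple bee]
  12. access owl: MISS. Cache (LRU->MRU): [peach cow apple bee owl]
  13. access bee: HIT. Cache (LRU->MRU): [peach cow apple owl bee]
  14. access bee: HIT. Cache (LRU->MRU): [peach cow apple owl bee]
  15. access bee: HIT. Cache (LRU->MRU): [peach cow apple owl bee]
  16. access apple: HIT. Cache (LRU->MRU): [peach cow owl bee apple]
  17. access owl: HIT. Cache (LRU->MRU): [peach cow bee apple owl]
  18. access apple: HIT. Cache (LRU->MRU): [peach cow bee owl apple]
  19. access lemon: MISS. Cache (LRU->MRU): [peach cow bee owl apple lemon]
  20. access plum: MISS, evict peach. Cache (LRU->MRU): [cow bee owl apple lemon plum]
Total: 13 hits, 7 misses, 1 evictions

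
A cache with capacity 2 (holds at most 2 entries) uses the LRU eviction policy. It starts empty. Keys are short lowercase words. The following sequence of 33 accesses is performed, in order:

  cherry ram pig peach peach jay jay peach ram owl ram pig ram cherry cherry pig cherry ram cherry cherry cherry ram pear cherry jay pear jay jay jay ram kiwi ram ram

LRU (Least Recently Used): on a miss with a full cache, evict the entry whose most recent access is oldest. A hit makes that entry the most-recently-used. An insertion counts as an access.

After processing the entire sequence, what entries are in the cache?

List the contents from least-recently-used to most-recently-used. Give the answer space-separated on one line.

LRU simulation (capacity=2):
  1. access cherry: MISS. Cache (LRU->MRU): [cherry]
  2. access ram: MISS. Cache (LRU->MRU): [cherry ram]
  3. access pig: MISS, evict cherry. Cache (LRU->MRU): [ram pig]
  4. access peach: MISS, evict ram. Cache (LRU->MRU): [pig peach]
  5. access peach: HIT. Cache (LRU->MRU): [pig peach]
  6. access jay: MISS, evict pig. Cache (LRU->MRU): [peach jay]
  7. access jay: HIT. Cache (LRU->MRU): [peach jay]
  8. access peach: HIT. Cache (LRU->MRU): [jay peach]
  9. access ram: MISS, evict jay. Cache (LRU->MRU): [peach ram]
  10. access owl: MISS, evict peach. Cache (LRU->MRU): [ram owl]
  11. access ram: HIT. Cache (LRU->MRU): [owl ram]
  12. access pig: MISS, evict owl. Cache (LRU->MRU): [ram pig]
  13. access ram: HIT. Cache (LRU->MRU): [pig ram]
  14. access cherry: MISS, evict pig. Cache (LRU->MRU): [ram cherry]
  15. access cherry: HIT. Cache (LRU->MRU): [ram cherry]
  16. access pig: MISS, evict ram. Cache (LRU->MRU): [cherry pig]
  17. access cherry: HIT. Cache (LRU->MRU): [pig cherry]
  18. access ram: MISS, evict pig. Cache (LRU->MRU): [cherry ram]
  19. access cherry: HIT. Cache (LRU->MRU): [ram cherry]
  20. access cherry: HIT. Cache (LRU->MRU): [ram cherry]
  21. access cherry: HIT. Cache (LRU->MRU): [ram cherry]
  22. access ram: HIT. Cache (LRU->MRU): [cherry ram]
  23. access pear: MISS, evict cherry. Cache (LRU->MRU): [ram pear]
  24. access cherry: MISS, evict ram. Cache (LRU->MRU): [pear cherry]
  25. access jay: MISS, evict pear. Cache (LRU->MRU): [cherry jay]
  26. access pear: MISS, evict cherry. Cache (LRU->MRU): [jay pear]
  27. access jay: HIT. Cache (LRU->MRU): [pear jay]
  28. access jay: HIT. Cache (LRU->MRU): [pear jay]
  29. access jay: HIT. Cache (LRU->MRU): [pear jay]
  30. access ram: MISS, evict pear. Cache (LRU->MRU): [jay ram]
  31. access kiwi: MISS, evict jay. Cache (LRU->MRU): [ram kiwi]
  32. access ram: HIT. Cache (LRU->MRU): [kiwi ram]
  33. access ram: HIT. Cache (LRU->MRU): [kiwi ram]
Total: 16 hits, 17 misses, 15 evictions

Answer: kiwi ram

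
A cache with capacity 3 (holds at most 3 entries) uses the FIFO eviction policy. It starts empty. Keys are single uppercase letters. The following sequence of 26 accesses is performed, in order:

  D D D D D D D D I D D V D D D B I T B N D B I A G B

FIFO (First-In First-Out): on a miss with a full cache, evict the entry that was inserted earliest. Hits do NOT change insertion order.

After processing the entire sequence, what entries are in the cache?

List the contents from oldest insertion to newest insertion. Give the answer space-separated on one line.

FIFO simulation (capacity=3):
  1. access D: MISS. Cache (old->new): [D]
  2. access D: HIT. Cache (old->new): [D]
  3. access D: HIT. Cache (old->new): [D]
  4. access D: HIT. Cache (old->new): [D]
  5. access D: HIT. Cache (old->new): [D]
  6. access D: HIT. Cache (old->new): [D]
  7. access D: HIT. Cache (old->new): [D]
  8. access D: HIT. Cache (old->new): [D]
  9. access I: MISS. Cache (old->new): [D I]
  10. access D: HIT. Cache (old->new): [D I]
  11. access D: HIT. Cache (old->new): [D I]
  12. access V: MISS. Cache (old->new): [D I V]
  13. access D: HIT. Cache (old->new): [D I V]
  14. access D: HIT. Cache (old->new): [D I V]
  15. access D: HIT. Cache (old->new): [D I V]
  16. access B: MISS, evict D. Cache (old->new): [I V B]
  17. access I: HIT. Cache (old->new): [I V B]
  18. access T: MISS, evict I. Cache (old->new): [V B T]
  19. access B: HIT. Cache (old->new): [V B T]
  20. access N: MISS, evict V. Cache (old->new): [B T N]
  21. access D: MISS, evict B. Cache (old->new): [T N D]
  22. access B: MISS, evict T. Cache (old->new): [N D B]
  23. access I: MISS, evict N. Cache (old->new): [D B I]
  24. access A: MISS, evict D. Cache (old->new): [B I A]
  25. access G: MISS, evict B. Cache (old->new): [I A G]
  26. access B: MISS, evict I. Cache (old->new): [A G B]
Total: 14 hits, 12 misses, 9 evictions

Answer: A G B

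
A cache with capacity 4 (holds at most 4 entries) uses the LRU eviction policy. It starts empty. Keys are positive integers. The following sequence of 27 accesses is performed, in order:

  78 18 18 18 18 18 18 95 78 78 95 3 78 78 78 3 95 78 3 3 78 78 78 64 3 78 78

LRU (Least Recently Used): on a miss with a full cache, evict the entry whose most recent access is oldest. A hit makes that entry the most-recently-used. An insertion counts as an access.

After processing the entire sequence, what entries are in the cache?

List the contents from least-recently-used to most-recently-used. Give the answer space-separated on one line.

LRU simulation (capacity=4):
  1. access 78: MISS. Cache (LRU->MRU): [78]
  2. access 18: MISS. Cache (LRU->MRU): [78 18]
  3. access 18: HIT. Cache (LRU->MRU): [78 18]
  4. access 18: HIT. Cache (LRU->MRU): [78 18]
  5. access 18: HIT. Cache (LRU->MRU): [78 18]
  6. access 18: HIT. Cache (LRU->MRU): [78 18]
  7. access 18: HIT. Cache (LRU->MRU): [78 18]
  8. access 95: MISS. Cache (LRU->MRU): [78 18 95]
  9. access 78: HIT. Cache (LRU->MRU): [18 95 78]
  10. access 78: HIT. Cache (LRU->MRU): [18 95 78]
  11. access 95: HIT. Cache (LRU->MRU): [18 78 95]
  12. access 3: MISS. Cache (LRU->MRU): [18 78 95 3]
  13. access 78: HIT. Cache (LRU->MRU): [18 95 3 78]
  14. access 78: HIT. Cache (LRU->MRU): [18 95 3 78]
  15. access 78: HIT. Cache (LRU->MRU): [18 95 3 78]
  16. access 3: HIT. Cache (LRU->MRU): [18 95 78 3]
  17. access 95: HIT. Cache (LRU->MRU): [18 78 3 95]
  18. access 78: HIT. Cache (LRU->MRU): [18 3 95 78]
  19. access 3: HIT. Cache (LRU->MRU): [18 95 78 3]
  20. access 3: HIT. Cache (LRU->MRU): [18 95 78 3]
  21. access 78: HIT. Cache (LRU->MRU): [18 95 3 78]
  22. access 78: HIT. Cache (LRU->MRU): [18 95 3 78]
  23. access 78: HIT. Cache (LRU->MRU): [18 95 3 78]
  24. access 64: MISS, evict 18. Cache (LRU->MRU): [95 3 78 64]
  25. access 3: HIT. Cache (LRU->MRU): [95 78 64 3]
  26. access 78: HIT. Cache (LRU->MRU): [95 64 3 78]
  27. access 78: HIT. Cache (LRU->MRU): [95 64 3 78]
Total: 22 hits, 5 misses, 1 evictions

Answer: 95 64 3 78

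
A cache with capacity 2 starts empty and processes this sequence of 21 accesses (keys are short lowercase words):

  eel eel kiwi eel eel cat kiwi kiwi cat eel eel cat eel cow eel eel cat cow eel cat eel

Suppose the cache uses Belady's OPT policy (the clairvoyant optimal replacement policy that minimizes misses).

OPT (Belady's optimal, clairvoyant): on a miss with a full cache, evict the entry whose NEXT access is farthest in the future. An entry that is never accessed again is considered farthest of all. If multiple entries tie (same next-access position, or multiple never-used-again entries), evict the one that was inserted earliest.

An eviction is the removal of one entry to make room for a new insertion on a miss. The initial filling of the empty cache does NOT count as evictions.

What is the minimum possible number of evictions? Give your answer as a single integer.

Answer: 5

Derivation:
OPT (Belady) simulation (capacity=2):
  1. access eel: MISS. Cache: [eel]
  2. access eel: HIT. Next use of eel: step 4. Cache: [eel]
  3. access kiwi: MISS. Cache: [eel kiwi]
  4. access eel: HIT. Next use of eel: step 5. Cache: [eel kiwi]
  5. access eel: HIT. Next use of eel: step 10. Cache: [eel kiwi]
  6. access cat: MISS, evict eel (next use: step 10). Cache: [kiwi cat]
  7. access kiwi: HIT. Next use of kiwi: step 8. Cache: [kiwi cat]
  8. access kiwi: HIT. Next use of kiwi: never. Cache: [kiwi cat]
  9. access cat: HIT. Next use of cat: step 12. Cache: [kiwi cat]
  10. access eel: MISS, evict kiwi (next use: never). Cache: [cat eel]
  11. access eel: HIT. Next use of eel: step 13. Cache: [cat eel]
  12. access cat: HIT. Next use of cat: step 17. Cache: [cat eel]
  13. access eel: HIT. Next use of eel: step 15. Cache: [cat eel]
  14. access cow: MISS, evict cat (next use: step 17). Cache: [eel cow]
  15. access eel: HIT. Next use of eel: step 16. Cache: [eel cow]
  16. access eel: HIT. Next use of eel: step 19. Cache: [eel cow]
  17. access cat: MISS, evict eel (next use: step 19). Cache: [cow cat]
  18. access cow: HIT. Next use of cow: never. Cache: [cow cat]
  19. access eel: MISS, evict cow (next use: never). Cache: [cat eel]
  20. access cat: HIT. Next use of cat: never. Cache: [cat eel]
  21. access eel: HIT. Next use of eel: never. Cache: [cat eel]
Total: 14 hits, 7 misses, 5 evictions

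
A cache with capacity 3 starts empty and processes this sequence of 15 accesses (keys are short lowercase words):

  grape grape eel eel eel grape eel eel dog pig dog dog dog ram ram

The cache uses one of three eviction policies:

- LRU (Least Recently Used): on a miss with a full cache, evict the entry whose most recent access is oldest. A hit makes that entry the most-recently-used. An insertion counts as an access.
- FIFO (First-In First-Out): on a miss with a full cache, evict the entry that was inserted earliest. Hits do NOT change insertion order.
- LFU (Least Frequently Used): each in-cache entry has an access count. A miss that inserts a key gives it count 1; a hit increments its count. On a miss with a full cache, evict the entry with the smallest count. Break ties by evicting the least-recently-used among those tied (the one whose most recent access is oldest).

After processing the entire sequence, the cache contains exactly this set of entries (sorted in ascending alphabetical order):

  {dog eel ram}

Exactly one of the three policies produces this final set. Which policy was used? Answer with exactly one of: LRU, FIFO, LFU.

Answer: LFU

Derivation:
Simulating under each policy and comparing final sets:
  LRU: final set = {dog pig ram} -> differs
  FIFO: final set = {dog pig ram} -> differs
  LFU: final set = {dog eel ram} -> MATCHES target
Only LFU produces the target set.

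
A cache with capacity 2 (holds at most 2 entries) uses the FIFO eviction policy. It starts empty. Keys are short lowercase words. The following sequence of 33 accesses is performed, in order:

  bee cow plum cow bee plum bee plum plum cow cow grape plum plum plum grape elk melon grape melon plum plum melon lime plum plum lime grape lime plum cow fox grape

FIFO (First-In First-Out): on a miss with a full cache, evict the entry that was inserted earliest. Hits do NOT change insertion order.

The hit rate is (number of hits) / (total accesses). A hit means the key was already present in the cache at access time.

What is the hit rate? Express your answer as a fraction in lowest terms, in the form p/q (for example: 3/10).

FIFO simulation (capacity=2):
  1. access bee: MISS. Cache (old->new): [bee]
  2. access cow: MISS. Cache (old->new): [bee cow]
  3. access plum: MISS, evict bee. Cache (old->new): [cow plum]
  4. access cow: HIT. Cache (old->new): [cow plum]
  5. access bee: MISS, evict cow. Cache (old->new): [plum bee]
  6. access plum: HIT. Cache (old->new): [plum bee]
  7. access bee: HIT. Cache (old->new): [plum bee]
  8. access plum: HIT. Cache (old->new): [plum bee]
  9. access plum: HIT. Cache (old->new): [plum bee]
  10. access cow: MISS, evict plum. Cache (old->new): [bee cow]
  11. access cow: HIT. Cache (old->new): [bee cow]
  12. access grape: MISS, evict bee. Cache (old->new): [cow grape]
  13. access plum: MISS, evict cow. Cache (old->new): [grape plum]
  14. access plum: HIT. Cache (old->new): [grape plum]
  15. access plum: HIT. Cache (old->new): [grape plum]
  16. access grape: HIT. Cache (old->new): [grape plum]
  17. access elk: MISS, evict grape. Cache (old->new): [plum elk]
  18. access melon: MISS, evict plum. Cache (old->new): [elk melon]
  19. access grape: MISS, evict elk. Cache (old->new): [melon grape]
  20. access melon: HIT. Cache (old->new): [melon grape]
  21. access plum: MISS, evict melon. Cache (old->new): [grape plum]
  22. access plum: HIT. Cache (old->new): [grape plum]
  23. access melon: MISS, evict grape. Cache (old->new): [plum melon]
  24. access lime: MISS, evict plum. Cache (old->new): [melon lime]
  25. access plum: MISS, evict melon. Cache (old->new): [lime plum]
  26. access plum: HIT. Cache (old->new): [lime plum]
  27. access lime: HIT. Cache (old->new): [lime plum]
  28. access grape: MISS, evict lime. Cache (old->new): [plum grape]
  29. access lime: MISS, evict plum. Cache (old->new): [grape lime]
  30. access plum: MISS, evict grape. Cache (old->new): [lime plum]
  31. access cow: MISS, evict lime. Cache (old->new): [plum cow]
  32. access fox: MISS, evict plum. Cache (old->new): [cow fox]
  33. access grape: MISS, evict cow. Cache (old->new): [fox grape]
Total: 13 hits, 20 misses, 18 evictions

Hit rate = 13/33

Answer: 13/33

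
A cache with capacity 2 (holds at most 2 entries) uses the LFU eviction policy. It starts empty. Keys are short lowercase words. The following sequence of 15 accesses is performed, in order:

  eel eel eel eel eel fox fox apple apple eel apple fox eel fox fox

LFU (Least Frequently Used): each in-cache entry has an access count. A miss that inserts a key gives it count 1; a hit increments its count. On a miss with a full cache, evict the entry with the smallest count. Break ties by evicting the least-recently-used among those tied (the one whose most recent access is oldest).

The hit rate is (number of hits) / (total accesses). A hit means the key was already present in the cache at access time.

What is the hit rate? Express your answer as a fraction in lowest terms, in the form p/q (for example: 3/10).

Answer: 11/15

Derivation:
LFU simulation (capacity=2):
  1. access eel: MISS. Cache: [eel(c=1)]
  2. access eel: HIT, count now 2. Cache: [eel(c=2)]
  3. access eel: HIT, count now 3. Cache: [eel(c=3)]
  4. access eel: HIT, count now 4. Cache: [eel(c=4)]
  5. access eel: HIT, count now 5. Cache: [eel(c=5)]
  6. access fox: MISS. Cache: [fox(c=1) eel(c=5)]
  7. access fox: HIT, count now 2. Cache: [fox(c=2) eel(c=5)]
  8. access apple: MISS, evict fox(c=2). Cache: [apple(c=1) eel(c=5)]
  9. access apple: HIT, count now 2. Cache: [apple(c=2) eel(c=5)]
  10. access eel: HIT, count now 6. Cache: [apple(c=2) eel(c=6)]
  11. access apple: HIT, count now 3. Cache: [apple(c=3) eel(c=6)]
  12. access fox: MISS, evict apple(c=3). Cache: [fox(c=1) eel(c=6)]
  13. access eel: HIT, count now 7. Cache: [fox(c=1) eel(c=7)]
  14. access fox: HIT, count now 2. Cache: [fox(c=2) eel(c=7)]
  15. access fox: HIT, count now 3. Cache: [fox(c=3) eel(c=7)]
Total: 11 hits, 4 misses, 2 evictions

Hit rate = 11/15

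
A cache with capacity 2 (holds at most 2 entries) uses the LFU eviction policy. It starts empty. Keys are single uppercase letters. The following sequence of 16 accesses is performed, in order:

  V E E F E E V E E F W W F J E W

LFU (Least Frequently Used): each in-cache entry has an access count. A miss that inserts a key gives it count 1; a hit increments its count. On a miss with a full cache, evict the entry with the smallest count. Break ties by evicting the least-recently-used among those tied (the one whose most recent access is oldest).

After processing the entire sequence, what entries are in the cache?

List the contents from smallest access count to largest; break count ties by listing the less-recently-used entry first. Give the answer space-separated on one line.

LFU simulation (capacity=2):
  1. access V: MISS. Cache: [V(c=1)]
  2. access E: MISS. Cache: [V(c=1) E(c=1)]
  3. access E: HIT, count now 2. Cache: [V(c=1) E(c=2)]
  4. access F: MISS, evict V(c=1). Cache: [F(c=1) E(c=2)]
  5. access E: HIT, count now 3. Cache: [F(c=1) E(c=3)]
  6. access E: HIT, count now 4. Cache: [F(c=1) E(c=4)]
  7. access V: MISS, evict F(c=1). Cache: [V(c=1) E(c=4)]
  8. access E: HIT, count now 5. Cache: [V(c=1) E(c=5)]
  9. access E: HIT, count now 6. Cache: [V(c=1) E(c=6)]
  10. access F: MISS, evict V(c=1). Cache: [F(c=1) E(c=6)]
  11. access W: MISS, evict F(c=1). Cache: [W(c=1) E(c=6)]
  12. access W: HIT, count now 2. Cache: [W(c=2) E(c=6)]
  13. access F: MISS, evict W(c=2). Cache: [F(c=1) E(c=6)]
  14. access J: MISS, evict F(c=1). Cache: [J(c=1) E(c=6)]
  15. access E: HIT, count now 7. Cache: [J(c=1) E(c=7)]
  16. access W: MISS, evict J(c=1). Cache: [W(c=1) E(c=7)]
Total: 7 hits, 9 misses, 7 evictions

Answer: W E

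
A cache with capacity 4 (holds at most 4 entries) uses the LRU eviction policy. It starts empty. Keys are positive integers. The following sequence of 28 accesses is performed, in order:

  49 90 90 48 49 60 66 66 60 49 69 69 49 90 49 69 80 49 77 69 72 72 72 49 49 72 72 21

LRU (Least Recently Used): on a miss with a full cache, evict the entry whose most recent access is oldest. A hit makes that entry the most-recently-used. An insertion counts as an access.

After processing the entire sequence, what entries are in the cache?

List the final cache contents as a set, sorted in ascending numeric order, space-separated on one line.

Answer: 21 49 69 72

Derivation:
LRU simulation (capacity=4):
  1. access 49: MISS. Cache (LRU->MRU): [49]
  2. access 90: MISS. Cache (LRU->MRU): [49 90]
  3. access 90: HIT. Cache (LRU->MRU): [49 90]
  4. access 48: MISS. Cache (LRU->MRU): [49 90 48]
  5. access 49: HIT. Cache (LRU->MRU): [90 48 49]
  6. access 60: MISS. Cache (LRU->MRU): [90 48 49 60]
  7. access 66: MISS, evict 90. Cache (LRU->MRU): [48 49 60 66]
  8. access 66: HIT. Cache (LRU->MRU): [48 49 60 66]
  9. access 60: HIT. Cache (LRU->MRU): [48 49 66 60]
  10. access 49: HIT. Cache (LRU->MRU): [48 66 60 49]
  11. access 69: MISS, evict 48. Cache (LRU->MRU): [66 60 49 69]
  12. access 69: HIT. Cache (LRU->MRU): [66 60 49 69]
  13. access 49: HIT. Cache (LRU->MRU): [66 60 69 49]
  14. access 90: MISS, evict 66. Cache (LRU->MRU): [60 69 49 90]
  15. access 49: HIT. Cache (LRU->MRU): [60 69 90 49]
  16. access 69: HIT. Cache (LRU->MRU): [60 90 49 69]
  17. access 80: MISS, evict 60. Cache (LRU->MRU): [90 49 69 80]
  18. access 49: HIT. Cache (LRU->MRU): [90 69 80 49]
  19. access 77: MISS, evict 90. Cache (LRU->MRU): [69 80 49 77]
  20. access 69: HIT. Cache (LRU->MRU): [80 49 77 69]
  21. access 72: MISS, evict 80. Cache (LRU->MRU): [49 77 69 72]
  22. access 72: HIT. Cache (LRU->MRU): [49 77 69 72]
  23. access 72: HIT. Cache (LRU->MRU): [49 77 69 72]
  24. access 49: HIT. Cache (LRU->MRU): [77 69 72 49]
  25. access 49: HIT. Cache (LRU->MRU): [77 69 72 49]
  26. access 72: HIT. Cache (LRU->MRU): [77 69 49 72]
  27. access 72: HIT. Cache (LRU->MRU): [77 69 49 72]
  28. access 21: MISS, evict 77. Cache (LRU->MRU): [69 49 72 21]
Total: 17 hits, 11 misses, 7 evictions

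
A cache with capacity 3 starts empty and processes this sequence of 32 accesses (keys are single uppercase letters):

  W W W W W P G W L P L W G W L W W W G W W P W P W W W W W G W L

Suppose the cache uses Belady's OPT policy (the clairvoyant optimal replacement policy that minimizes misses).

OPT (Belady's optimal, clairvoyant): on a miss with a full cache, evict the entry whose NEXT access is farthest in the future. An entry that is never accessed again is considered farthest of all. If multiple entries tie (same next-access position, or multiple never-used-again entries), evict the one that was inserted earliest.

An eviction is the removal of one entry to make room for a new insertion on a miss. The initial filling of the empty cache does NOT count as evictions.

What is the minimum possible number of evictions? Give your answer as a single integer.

Answer: 4

Derivation:
OPT (Belady) simulation (capacity=3):
  1. access W: MISS. Cache: [W]
  2. access W: HIT. Next use of W: step 3. Cache: [W]
  3. access W: HIT. Next use of W: step 4. Cache: [W]
  4. access W: HIT. Next use of W: step 5. Cache: [W]
  5. access W: HIT. Next use of W: step 8. Cache: [W]
  6. access P: MISS. Cache: [W P]
  7. access G: MISS. Cache: [W P G]
  8. access W: HIT. Next use of W: step 12. Cache: [W P G]
  9. access L: MISS, evict G (next use: step 13). Cache: [W P L]
  10. access P: HIT. Next use of P: step 22. Cache: [W P L]
  11. access L: HIT. Next use of L: step 15. Cache: [W P L]
  12. access W: HIT. Next use of W: step 14. Cache: [W P L]
  13. access G: MISS, evict P (next use: step 22). Cache: [W L G]
  14. access W: HIT. Next use of W: step 16. Cache: [W L G]
  15. access L: HIT. Next use of L: step 32. Cache: [W L G]
  16. access W: HIT. Next use of W: step 17. Cache: [W L G]
  17. access W: HIT. Next use of W: step 18. Cache: [W L G]
  18. access W: HIT. Next use of W: step 20. Cache: [W L G]
  19. access G: HIT. Next use of G: step 30. Cache: [W L G]
  20. access W: HIT. Next use of W: step 21. Cache: [W L G]
  21. access W: HIT. Next use of W: step 23. Cache: [W L G]
  22. access P: MISS, evict L (next use: step 32). Cache: [W G P]
  23. access W: HIT. Next use of W: step 25. Cache: [W G P]
  24. access P: HIT. Next use of P: never. Cache: [W G P]
  25. access W: HIT. Next use of W: step 26. Cache: [W G P]
  26. access W: HIT. Next use of W: step 27. Cache: [W G P]
  27. access W: HIT. Next use of W: step 28. Cache: [W G P]
  28. access W: HIT. Next use of W: step 29. Cache: [W G P]
  29. access W: HIT. Next use of W: step 31. Cache: [W G P]
  30. access G: HIT. Next use of G: never. Cache: [W G P]
  31. access W: HIT. Next use of W: never. Cache: [W G P]
  32. access L: MISS, evict W (next use: never). Cache: [G P L]
Total: 25 hits, 7 misses, 4 evictions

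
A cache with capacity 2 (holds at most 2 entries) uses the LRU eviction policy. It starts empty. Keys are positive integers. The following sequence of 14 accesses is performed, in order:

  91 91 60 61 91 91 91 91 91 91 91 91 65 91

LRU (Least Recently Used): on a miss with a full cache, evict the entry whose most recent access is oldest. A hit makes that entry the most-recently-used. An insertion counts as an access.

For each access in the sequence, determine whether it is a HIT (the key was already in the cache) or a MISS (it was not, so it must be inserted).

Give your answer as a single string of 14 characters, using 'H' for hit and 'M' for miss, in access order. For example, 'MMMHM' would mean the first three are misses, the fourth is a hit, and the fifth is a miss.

LRU simulation (capacity=2):
  1. access 91: MISS. Cache (LRU->MRU): [91]
  2. access 91: HIT. Cache (LRU->MRU): [91]
  3. access 60: MISS. Cache (LRU->MRU): [91 60]
  4. access 61: MISS, evict 91. Cache (LRU->MRU): [60 61]
  5. access 91: MISS, evict 60. Cache (LRU->MRU): [61 91]
  6. access 91: HIT. Cache (LRU->MRU): [61 91]
  7. access 91: HIT. Cache (LRU->MRU): [61 91]
  8. access 91: HIT. Cache (LRU->MRU): [61 91]
  9. access 91: HIT. Cache (LRU->MRU): [61 91]
  10. access 91: HIT. Cache (LRU->MRU): [61 91]
  11. access 91: HIT. Cache (LRU->MRU): [61 91]
  12. access 91: HIT. Cache (LRU->MRU): [61 91]
  13. access 65: MISS, evict 61. Cache (LRU->MRU): [91 65]
  14. access 91: HIT. Cache (LRU->MRU): [65 91]
Total: 9 hits, 5 misses, 3 evictions

Answer: MHMMMHHHHHHHMH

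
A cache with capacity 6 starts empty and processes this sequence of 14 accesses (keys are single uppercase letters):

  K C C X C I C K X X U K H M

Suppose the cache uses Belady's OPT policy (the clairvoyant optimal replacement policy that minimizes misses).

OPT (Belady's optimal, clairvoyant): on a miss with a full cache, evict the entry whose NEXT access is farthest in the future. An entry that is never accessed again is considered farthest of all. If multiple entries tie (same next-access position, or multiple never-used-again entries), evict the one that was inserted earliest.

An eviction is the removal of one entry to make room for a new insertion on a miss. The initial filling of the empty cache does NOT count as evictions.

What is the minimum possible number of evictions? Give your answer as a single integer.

OPT (Belady) simulation (capacity=6):
  1. access K: MISS. Cache: [K]
  2. access C: MISS. Cache: [K C]
  3. access C: HIT. Next use of C: step 5. Cache: [K C]
  4. access X: MISS. Cache: [K C X]
  5. access C: HIT. Next use of C: step 7. Cache: [K C X]
  6. access I: MISS. Cache: [K C X I]
  7. access C: HIT. Next use of C: never. Cache: [K C X I]
  8. access K: HIT. Next use of K: step 12. Cache: [K C X I]
  9. access X: HIT. Next use of X: step 10. Cache: [K C X I]
  10. access X: HIT. Next use of X: never. Cache: [K C X I]
  11. access U: MISS. Cache: [K C X I U]
  12. access K: HIT. Next use of K: never. Cache: [K C X I U]
  13. access H: MISS. Cache: [K C X I U H]
  14. access M: MISS, evict K (next use: never). Cache: [C X I U H M]
Total: 7 hits, 7 misses, 1 evictions

Answer: 1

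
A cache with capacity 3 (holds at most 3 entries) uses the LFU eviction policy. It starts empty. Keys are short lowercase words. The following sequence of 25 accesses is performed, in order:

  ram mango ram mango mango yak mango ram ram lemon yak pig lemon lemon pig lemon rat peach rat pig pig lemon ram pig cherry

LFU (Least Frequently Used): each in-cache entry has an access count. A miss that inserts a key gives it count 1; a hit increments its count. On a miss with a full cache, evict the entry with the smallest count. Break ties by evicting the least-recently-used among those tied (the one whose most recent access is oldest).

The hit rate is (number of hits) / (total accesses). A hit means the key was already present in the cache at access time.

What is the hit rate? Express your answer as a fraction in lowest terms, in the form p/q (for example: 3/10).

Answer: 9/25

Derivation:
LFU simulation (capacity=3):
  1. access ram: MISS. Cache: [ram(c=1)]
  2. access mango: MISS. Cache: [ram(c=1) mango(c=1)]
  3. access ram: HIT, count now 2. Cache: [mango(c=1) ram(c=2)]
  4. access mango: HIT, count now 2. Cache: [ram(c=2) mango(c=2)]
  5. access mango: HIT, count now 3. Cache: [ram(c=2) mango(c=3)]
  6. access yak: MISS. Cache: [yak(c=1) ram(c=2) mango(c=3)]
  7. access mango: HIT, count now 4. Cache: [yak(c=1) ram(c=2) mango(c=4)]
  8. access ram: HIT, count now 3. Cache: [yak(c=1) ram(c=3) mango(c=4)]
  9. access ram: HIT, count now 4. Cache: [yak(c=1) mango(c=4) ram(c=4)]
  10. access lemon: MISS, evict yak(c=1). Cache: [lemon(c=1) mango(c=4) ram(c=4)]
  11. access yak: MISS, evict lemon(c=1). Cache: [yak(c=1) mango(c=4) ram(c=4)]
  12. access pig: MISS, evict yak(c=1). Cache: [pig(c=1) mango(c=4) ram(c=4)]
  13. access lemon: MISS, evict pig(c=1). Cache: [lemon(c=1) mango(c=4) ram(c=4)]
  14. access lemon: HIT, count now 2. Cache: [lemon(c=2) mango(c=4) ram(c=4)]
  15. access pig: MISS, evict lemon(c=2). Cache: [pig(c=1) mango(c=4) ram(c=4)]
  16. access lemon: MISS, evict pig(c=1). Cache: [lemon(c=1) mango(c=4) ram(c=4)]
  17. access rat: MISS, evict lemon(c=1). Cache: [rat(c=1) mango(c=4) ram(c=4)]
  18. access peach: MISS, evict rat(c=1). Cache: [peach(c=1) mango(c=4) ram(c=4)]
  19. access rat: MISS, evict peach(c=1). Cache: [rat(c=1) mango(c=4) ram(c=4)]
  20. access pig: MISS, evict rat(c=1). Cache: [pig(c=1) mango(c=4) ram(c=4)]
  21. access pig: HIT, count now 2. Cache: [pig(c=2) mango(c=4) ram(c=4)]
  22. access lemon: MISS, evict pig(c=2). Cache: [lemon(c=1) mango(c=4) ram(c=4)]
  23. access ram: HIT, count now 5. Cache: [lemon(c=1) mango(c=4) ram(c=5)]
  24. access pig: MISS, evict lemon(c=1). Cache: [pig(c=1) mango(c=4) ram(c=5)]
  25. access cherry: MISS, evict pig(c=1). Cache: [cherry(c=1) mango(c=4) ram(c=5)]
Total: 9 hits, 16 misses, 13 evictions

Hit rate = 9/25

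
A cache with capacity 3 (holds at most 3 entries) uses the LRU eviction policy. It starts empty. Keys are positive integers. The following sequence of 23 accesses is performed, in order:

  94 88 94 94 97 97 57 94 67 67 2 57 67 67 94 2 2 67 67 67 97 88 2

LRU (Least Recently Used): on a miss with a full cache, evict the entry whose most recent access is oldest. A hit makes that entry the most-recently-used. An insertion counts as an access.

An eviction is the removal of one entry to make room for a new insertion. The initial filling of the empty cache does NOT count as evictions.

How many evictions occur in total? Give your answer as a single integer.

LRU simulation (capacity=3):
  1. access 94: MISS. Cache (LRU->MRU): [94]
  2. access 88: MISS. Cache (LRU->MRU): [94 88]
  3. access 94: HIT. Cache (LRU->MRU): [88 94]
  4. access 94: HIT. Cache (LRU->MRU): [88 94]
  5. access 97: MISS. Cache (LRU->MRU): [88 94 97]
  6. access 97: HIT. Cache (LRU->MRU): [88 94 97]
  7. access 57: MISS, evict 88. Cache (LRU->MRU): [94 97 57]
  8. access 94: HIT. Cache (LRU->MRU): [97 57 94]
  9. access 67: MISS, evict 97. Cache (LRU->MRU): [57 94 67]
  10. access 67: HIT. Cache (LRU->MRU): [57 94 67]
  11. access 2: MISS, evict 57. Cache (LRU->MRU): [94 67 2]
  12. access 57: MISS, evict 94. Cache (LRU->MRU): [67 2 57]
  13. access 67: HIT. Cache (LRU->MRU): [2 57 67]
  14. access 67: HIT. Cache (LRU->MRU): [2 57 67]
  15. access 94: MISS, evict 2. Cache (LRU->MRU): [57 67 94]
  16. access 2: MISS, evict 57. Cache (LRU->MRU): [67 94 2]
  17. access 2: HIT. Cache (LRU->MRU): [67 94 2]
  18. access 67: HIT. Cache (LRU->MRU): [94 2 67]
  19. access 67: HIT. Cache (LRU->MRU): [94 2 67]
  20. access 67: HIT. Cache (LRU->MRU): [94 2 67]
  21. access 97: MISS, evict 94. Cache (LRU->MRU): [2 67 97]
  22. access 88: MISS, evict 2. Cache (LRU->MRU): [67 97 88]
  23. access 2: MISS, evict 67. Cache (LRU->MRU): [97 88 2]
Total: 11 hits, 12 misses, 9 evictions

Answer: 9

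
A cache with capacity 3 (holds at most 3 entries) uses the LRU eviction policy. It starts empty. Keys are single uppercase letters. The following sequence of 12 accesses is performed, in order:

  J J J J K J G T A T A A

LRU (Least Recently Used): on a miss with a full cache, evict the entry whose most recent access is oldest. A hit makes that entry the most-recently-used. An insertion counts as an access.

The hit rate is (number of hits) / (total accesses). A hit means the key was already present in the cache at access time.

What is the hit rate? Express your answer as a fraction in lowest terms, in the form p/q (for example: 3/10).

Answer: 7/12

Derivation:
LRU simulation (capacity=3):
  1. access J: MISS. Cache (LRU->MRU): [J]
  2. access J: HIT. Cache (LRU->MRU): [J]
  3. access J: HIT. Cache (LRU->MRU): [J]
  4. access J: HIT. Cache (LRU->MRU): [J]
  5. access K: MISS. Cache (LRU->MRU): [J K]
  6. access J: HIT. Cache (LRU->MRU): [K J]
  7. access G: MISS. Cache (LRU->MRU): [K J G]
  8. access T: MISS, evict K. Cache (LRU->MRU): [J G T]
  9. access A: MISS, evict J. Cache (LRU->MRU): [G T A]
  10. access T: HIT. Cache (LRU->MRU): [G A T]
  11. access A: HIT. Cache (LRU->MRU): [G T A]
  12. access A: HIT. Cache (LRU->MRU): [G T A]
Total: 7 hits, 5 misses, 2 evictions

Hit rate = 7/12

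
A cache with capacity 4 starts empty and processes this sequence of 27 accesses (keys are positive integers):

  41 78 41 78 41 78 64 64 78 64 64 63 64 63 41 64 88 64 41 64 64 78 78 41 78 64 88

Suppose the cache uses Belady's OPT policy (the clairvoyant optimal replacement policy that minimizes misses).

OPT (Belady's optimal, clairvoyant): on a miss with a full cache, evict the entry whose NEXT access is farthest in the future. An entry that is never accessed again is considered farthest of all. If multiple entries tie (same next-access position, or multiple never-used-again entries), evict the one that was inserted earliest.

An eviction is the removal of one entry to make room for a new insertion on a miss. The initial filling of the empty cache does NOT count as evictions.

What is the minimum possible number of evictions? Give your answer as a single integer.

OPT (Belady) simulation (capacity=4):
  1. access 41: MISS. Cache: [41]
  2. access 78: MISS. Cache: [41 78]
  3. access 41: HIT. Next use of 41: step 5. Cache: [41 78]
  4. access 78: HIT. Next use of 78: step 6. Cache: [41 78]
  5. access 41: HIT. Next use of 41: step 15. Cache: [41 78]
  6. access 78: HIT. Next use of 78: step 9. Cache: [41 78]
  7. access 64: MISS. Cache: [41 78 64]
  8. access 64: HIT. Next use of 64: step 10. Cache: [41 78 64]
  9. access 78: HIT. Next use of 78: step 22. Cache: [41 78 64]
  10. access 64: HIT. Next use of 64: step 11. Cache: [41 78 64]
  11. access 64: HIT. Next use of 64: step 13. Cache: [41 78 64]
  12. access 63: MISS. Cache: [41 78 64 63]
  13. access 64: HIT. Next use of 64: step 16. Cache: [41 78 64 63]
  14. access 63: HIT. Next use of 63: never. Cache: [41 78 64 63]
  15. access 41: HIT. Next use of 41: step 19. Cache: [41 78 64 63]
  16. access 64: HIT. Next use of 64: step 18. Cache: [41 78 64 63]
  17. access 88: MISS, evict 63 (next use: never). Cache: [41 78 64 88]
  18. access 64: HIT. Next use of 64: step 20. Cache: [41 78 64 88]
  19. access 41: HIT. Next use of 41: step 24. Cache: [41 78 64 88]
  20. access 64: HIT. Next use of 64: step 21. Cache: [41 78 64 88]
  21. access 64: HIT. Next use of 64: step 26. Cache: [41 78 64 88]
  22. access 78: HIT. Next use of 78: step 23. Cache: [41 78 64 88]
  23. access 78: HIT. Next use of 78: step 25. Cache: [41 78 64 88]
  24. access 41: HIT. Next use of 41: never. Cache: [41 78 64 88]
  25. access 78: HIT. Next use of 78: never. Cache: [41 78 64 88]
  26. access 64: HIT. Next use of 64: never. Cache: [41 78 64 88]
  27. access 88: HIT. Next use of 88: never. Cache: [41 78 64 88]
Total: 22 hits, 5 misses, 1 evictions

Answer: 1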